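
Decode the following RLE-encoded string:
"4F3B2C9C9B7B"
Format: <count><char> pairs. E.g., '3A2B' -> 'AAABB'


Expanding each <count><char> pair:
  4F -> 'FFFF'
  3B -> 'BBB'
  2C -> 'CC'
  9C -> 'CCCCCCCCC'
  9B -> 'BBBBBBBBB'
  7B -> 'BBBBBBB'

Decoded = FFFFBBBCCCCCCCCCCCBBBBBBBBBBBBBBBB


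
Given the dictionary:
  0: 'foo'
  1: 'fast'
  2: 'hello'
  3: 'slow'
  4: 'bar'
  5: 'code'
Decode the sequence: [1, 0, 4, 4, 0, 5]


Look up each index in the dictionary:
  1 -> 'fast'
  0 -> 'foo'
  4 -> 'bar'
  4 -> 'bar'
  0 -> 'foo'
  5 -> 'code'

Decoded: "fast foo bar bar foo code"


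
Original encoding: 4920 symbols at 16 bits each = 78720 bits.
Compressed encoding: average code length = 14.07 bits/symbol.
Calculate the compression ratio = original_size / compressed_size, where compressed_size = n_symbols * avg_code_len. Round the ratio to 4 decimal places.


original_size = n_symbols * orig_bits = 4920 * 16 = 78720 bits
compressed_size = n_symbols * avg_code_len = 4920 * 14.07 = 69224.4 bits
ratio = original_size / compressed_size = 78720 / 69224.4 = 1.1372

Compression ratio = 1.1372


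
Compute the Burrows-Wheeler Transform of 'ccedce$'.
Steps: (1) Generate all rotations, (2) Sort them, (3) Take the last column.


Rotations (sorted):
  0: $ccedce -> last char: e
  1: ccedce$ -> last char: $
  2: ce$cced -> last char: d
  3: cedce$c -> last char: c
  4: dce$cce -> last char: e
  5: e$ccedc -> last char: c
  6: edce$cc -> last char: c


BWT = e$dcecc


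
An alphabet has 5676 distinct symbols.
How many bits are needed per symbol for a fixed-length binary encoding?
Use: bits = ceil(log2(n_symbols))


log2(5676) = 12.4707
Bracket: 2^12 = 4096 < 5676 <= 2^13 = 8192
So ceil(log2(5676)) = 13

bits = ceil(log2(5676)) = ceil(12.4707) = 13 bits


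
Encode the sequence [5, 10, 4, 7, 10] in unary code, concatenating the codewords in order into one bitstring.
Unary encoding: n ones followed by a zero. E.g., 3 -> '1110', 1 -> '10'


Encode each number as n ones followed by a terminating 0:
  5 -> 111110 (6 bits)
  10 -> 11111111110 (11 bits)
  4 -> 11110 (5 bits)
  7 -> 11111110 (8 bits)
  10 -> 11111111110 (11 bits)
Total length = 6 + 11 + 5 + 8 + 11 = 41 bits.

Unary([5, 10, 4, 7, 10]) = 11111011111111110111101111111011111111110 (41 bits)


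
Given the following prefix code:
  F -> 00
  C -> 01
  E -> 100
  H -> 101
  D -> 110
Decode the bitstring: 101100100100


Decoding step by step:
Bits 101 -> H
Bits 100 -> E
Bits 100 -> E
Bits 100 -> E


Decoded message: HEEE


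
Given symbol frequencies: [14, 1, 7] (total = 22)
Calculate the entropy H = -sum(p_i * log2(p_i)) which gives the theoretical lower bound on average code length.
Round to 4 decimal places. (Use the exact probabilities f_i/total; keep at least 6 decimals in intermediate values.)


Per-symbol terms -p_i * log2(p_i) with p_i = f_i/22:
  p = 14/22 = 0.636364: log2(p) = -0.652077, -p*log2(p) = 0.414958
  p = 1/22 = 0.045455: log2(p) = -4.459432, -p*log2(p) = 0.202701
  p = 7/22 = 0.318182: log2(p) = -1.652077, -p*log2(p) = 0.525661
H = 0.414958 + 0.202701 + 0.525661 = 1.143320

H = 1.1433 bits/symbol


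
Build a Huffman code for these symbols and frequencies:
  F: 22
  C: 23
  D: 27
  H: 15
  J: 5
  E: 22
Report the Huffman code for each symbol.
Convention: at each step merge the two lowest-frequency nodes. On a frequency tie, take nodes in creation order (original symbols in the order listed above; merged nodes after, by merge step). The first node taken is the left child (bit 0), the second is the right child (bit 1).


Huffman tree construction:
Step 1: Merge J(5) + H(15) = 20
Step 2: Merge (J+H)(20) + F(22) = 42
Step 3: Merge E(22) + C(23) = 45
Step 4: Merge D(27) + ((J+H)+F)(42) = 69
Step 5: Merge (E+C)(45) + (D+((J+H)+F))(69) = 114
Read each symbol's code off the tree from the root (left child = 0, right child = 1).

Codes:
  F: 111 (length 3)
  C: 01 (length 2)
  D: 10 (length 2)
  H: 1101 (length 4)
  J: 1100 (length 4)
  E: 00 (length 2)
Average code length: 290/114 = 2.5439 bits/symbol


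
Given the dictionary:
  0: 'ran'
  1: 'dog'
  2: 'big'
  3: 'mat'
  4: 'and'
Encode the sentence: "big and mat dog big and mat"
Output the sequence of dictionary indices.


Look up each word in the dictionary:
  'big' -> 2
  'and' -> 4
  'mat' -> 3
  'dog' -> 1
  'big' -> 2
  'and' -> 4
  'mat' -> 3

Encoded: [2, 4, 3, 1, 2, 4, 3]


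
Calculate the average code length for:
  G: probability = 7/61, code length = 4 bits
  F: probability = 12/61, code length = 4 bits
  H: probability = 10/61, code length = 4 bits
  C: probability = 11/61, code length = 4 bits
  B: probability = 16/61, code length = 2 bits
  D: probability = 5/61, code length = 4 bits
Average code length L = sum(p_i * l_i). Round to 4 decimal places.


Weighted contributions p_i * l_i:
  G: (7/61) * 4 = 28/61
  F: (12/61) * 4 = 48/61
  H: (10/61) * 4 = 40/61
  C: (11/61) * 4 = 44/61
  B: (16/61) * 2 = 32/61
  D: (5/61) * 4 = 20/61
Sum = (28 + 48 + 40 + 44 + 32 + 20)/61 = 212/61

L = 212/61 = 3.4754 bits/symbol


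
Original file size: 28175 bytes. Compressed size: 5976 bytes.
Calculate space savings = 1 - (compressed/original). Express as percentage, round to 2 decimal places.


ratio = compressed/original = 5976/28175 = 0.212103
savings = 1 - ratio = 1 - 0.212103 = 0.787897
as a percentage: 0.787897 * 100 = 78.79%

Space savings = 1 - 5976/28175 = 78.79%


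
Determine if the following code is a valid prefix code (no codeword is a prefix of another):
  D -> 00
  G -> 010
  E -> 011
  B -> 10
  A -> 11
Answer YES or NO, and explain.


Checking each pair (does one codeword prefix another?):
  D='00' vs G='010': no prefix
  D='00' vs E='011': no prefix
  D='00' vs B='10': no prefix
  D='00' vs A='11': no prefix
  G='010' vs D='00': no prefix
  G='010' vs E='011': no prefix
  G='010' vs B='10': no prefix
  G='010' vs A='11': no prefix
  E='011' vs D='00': no prefix
  E='011' vs G='010': no prefix
  E='011' vs B='10': no prefix
  E='011' vs A='11': no prefix
  B='10' vs D='00': no prefix
  B='10' vs G='010': no prefix
  B='10' vs E='011': no prefix
  B='10' vs A='11': no prefix
  A='11' vs D='00': no prefix
  A='11' vs G='010': no prefix
  A='11' vs E='011': no prefix
  A='11' vs B='10': no prefix
No violation found over all pairs.

YES -- this is a valid prefix code. No codeword is a prefix of any other codeword.


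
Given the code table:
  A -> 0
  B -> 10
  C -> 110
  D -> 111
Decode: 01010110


Decoding:
0 -> A
10 -> B
10 -> B
110 -> C


Result: ABBC


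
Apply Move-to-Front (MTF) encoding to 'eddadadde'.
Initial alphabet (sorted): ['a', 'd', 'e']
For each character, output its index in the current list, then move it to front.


MTF encoding:
'e': index 2 in ['a', 'd', 'e'] -> ['e', 'a', 'd']
'd': index 2 in ['e', 'a', 'd'] -> ['d', 'e', 'a']
'd': index 0 in ['d', 'e', 'a'] -> ['d', 'e', 'a']
'a': index 2 in ['d', 'e', 'a'] -> ['a', 'd', 'e']
'd': index 1 in ['a', 'd', 'e'] -> ['d', 'a', 'e']
'a': index 1 in ['d', 'a', 'e'] -> ['a', 'd', 'e']
'd': index 1 in ['a', 'd', 'e'] -> ['d', 'a', 'e']
'd': index 0 in ['d', 'a', 'e'] -> ['d', 'a', 'e']
'e': index 2 in ['d', 'a', 'e'] -> ['e', 'd', 'a']


Output: [2, 2, 0, 2, 1, 1, 1, 0, 2]


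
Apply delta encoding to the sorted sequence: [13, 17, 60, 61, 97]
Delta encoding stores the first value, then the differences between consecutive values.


First value: 13
Deltas:
  17 - 13 = 4
  60 - 17 = 43
  61 - 60 = 1
  97 - 61 = 36


Delta encoded: [13, 4, 43, 1, 36]


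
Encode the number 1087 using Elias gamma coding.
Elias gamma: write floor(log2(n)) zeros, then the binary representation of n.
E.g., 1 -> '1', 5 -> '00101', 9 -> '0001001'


num_bits = floor(log2(1087)) + 1 = 11
leading_zeros = num_bits - 1 = 10
binary(1087) = 10000111111

Elias gamma(1087) = '0000000000' + '10000111111' = 000000000010000111111 (21 bits)


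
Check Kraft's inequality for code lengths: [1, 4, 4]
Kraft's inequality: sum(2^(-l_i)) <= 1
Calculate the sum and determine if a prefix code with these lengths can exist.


Sum = 2^(-1) + 2^(-4) + 2^(-4)
    = 0.5 + 0.0625 + 0.0625
    = 10/16 = 0.625
Since 0.625 <= 1, Kraft's inequality IS satisfied.
A prefix code with these lengths CAN exist.

Kraft sum = 0.625. Satisfied.


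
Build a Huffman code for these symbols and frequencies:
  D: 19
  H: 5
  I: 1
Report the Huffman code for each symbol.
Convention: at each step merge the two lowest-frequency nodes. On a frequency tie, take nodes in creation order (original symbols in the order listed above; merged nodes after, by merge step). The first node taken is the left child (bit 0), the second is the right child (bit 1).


Huffman tree construction:
Step 1: Merge I(1) + H(5) = 6
Step 2: Merge (I+H)(6) + D(19) = 25
Read each symbol's code off the tree from the root (left child = 0, right child = 1).

Codes:
  D: 1 (length 1)
  H: 01 (length 2)
  I: 00 (length 2)
Average code length: 31/25 = 1.2400 bits/symbol


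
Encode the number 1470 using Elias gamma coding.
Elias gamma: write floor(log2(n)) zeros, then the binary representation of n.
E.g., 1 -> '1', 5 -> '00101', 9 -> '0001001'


num_bits = floor(log2(1470)) + 1 = 11
leading_zeros = num_bits - 1 = 10
binary(1470) = 10110111110

Elias gamma(1470) = '0000000000' + '10110111110' = 000000000010110111110 (21 bits)


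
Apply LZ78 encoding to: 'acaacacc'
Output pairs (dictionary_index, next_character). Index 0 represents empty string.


LZ78 encoding steps:
Dictionary: {0: ''}
Step 1: w='' (idx 0), next='a' -> output (0, 'a'), add 'a' as idx 1
Step 2: w='' (idx 0), next='c' -> output (0, 'c'), add 'c' as idx 2
Step 3: w='a' (idx 1), next='a' -> output (1, 'a'), add 'aa' as idx 3
Step 4: w='c' (idx 2), next='a' -> output (2, 'a'), add 'ca' as idx 4
Step 5: w='c' (idx 2), next='c' -> output (2, 'c'), add 'cc' as idx 5


Encoded: [(0, 'a'), (0, 'c'), (1, 'a'), (2, 'a'), (2, 'c')]


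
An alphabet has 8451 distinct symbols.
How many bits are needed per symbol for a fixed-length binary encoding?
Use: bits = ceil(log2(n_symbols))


log2(8451) = 13.0449
Bracket: 2^13 = 8192 < 8451 <= 2^14 = 16384
So ceil(log2(8451)) = 14

bits = ceil(log2(8451)) = ceil(13.0449) = 14 bits


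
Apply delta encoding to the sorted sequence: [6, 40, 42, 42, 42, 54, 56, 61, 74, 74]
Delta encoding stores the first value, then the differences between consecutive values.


First value: 6
Deltas:
  40 - 6 = 34
  42 - 40 = 2
  42 - 42 = 0
  42 - 42 = 0
  54 - 42 = 12
  56 - 54 = 2
  61 - 56 = 5
  74 - 61 = 13
  74 - 74 = 0


Delta encoded: [6, 34, 2, 0, 0, 12, 2, 5, 13, 0]


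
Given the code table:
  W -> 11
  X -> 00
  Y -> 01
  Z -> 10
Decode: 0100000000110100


Decoding:
01 -> Y
00 -> X
00 -> X
00 -> X
00 -> X
11 -> W
01 -> Y
00 -> X


Result: YXXXXWYX


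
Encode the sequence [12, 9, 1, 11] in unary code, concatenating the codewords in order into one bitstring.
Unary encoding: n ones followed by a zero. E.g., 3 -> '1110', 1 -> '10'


Encode each number as n ones followed by a terminating 0:
  12 -> 1111111111110 (13 bits)
  9 -> 1111111110 (10 bits)
  1 -> 10 (2 bits)
  11 -> 111111111110 (12 bits)
Total length = 13 + 10 + 2 + 12 = 37 bits.

Unary([12, 9, 1, 11]) = 1111111111110111111111010111111111110 (37 bits)


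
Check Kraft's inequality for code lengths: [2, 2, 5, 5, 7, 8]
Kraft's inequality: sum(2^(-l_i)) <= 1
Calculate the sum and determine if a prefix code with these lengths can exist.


Sum = 2^(-2) + 2^(-2) + 2^(-5) + 2^(-5) + 2^(-7) + 2^(-8)
    = 0.25 + 0.25 + 0.03125 + 0.03125 + 0.0078125 + 0.00390625
    = 147/256 = 0.57421875
Since 0.57421875 <= 1, Kraft's inequality IS satisfied.
A prefix code with these lengths CAN exist.

Kraft sum = 0.57421875. Satisfied.


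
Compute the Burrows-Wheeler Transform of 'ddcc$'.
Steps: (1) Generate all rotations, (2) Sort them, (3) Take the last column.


Rotations (sorted):
  0: $ddcc -> last char: c
  1: c$ddc -> last char: c
  2: cc$dd -> last char: d
  3: dcc$d -> last char: d
  4: ddcc$ -> last char: $


BWT = ccdd$


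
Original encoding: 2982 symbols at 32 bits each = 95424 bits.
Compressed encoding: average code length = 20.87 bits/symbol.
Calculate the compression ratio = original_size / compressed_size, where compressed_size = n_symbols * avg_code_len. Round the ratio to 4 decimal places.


original_size = n_symbols * orig_bits = 2982 * 32 = 95424 bits
compressed_size = n_symbols * avg_code_len = 2982 * 20.87 = 62234.34 bits
ratio = original_size / compressed_size = 95424 / 62234.34 = 1.5333

Compression ratio = 1.5333


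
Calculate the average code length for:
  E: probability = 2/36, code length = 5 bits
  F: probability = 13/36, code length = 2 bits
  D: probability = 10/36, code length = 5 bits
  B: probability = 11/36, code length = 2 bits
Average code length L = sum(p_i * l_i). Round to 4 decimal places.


Weighted contributions p_i * l_i:
  E: (2/36) * 5 = 10/36
  F: (13/36) * 2 = 26/36
  D: (10/36) * 5 = 50/36
  B: (11/36) * 2 = 22/36
Sum = (10 + 26 + 50 + 22)/36 = 108/36

L = 108/36 = 3.0000 bits/symbol


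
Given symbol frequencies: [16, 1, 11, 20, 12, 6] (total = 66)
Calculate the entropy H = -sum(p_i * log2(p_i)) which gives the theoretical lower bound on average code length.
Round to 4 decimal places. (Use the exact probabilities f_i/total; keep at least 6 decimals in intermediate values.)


Per-symbol terms -p_i * log2(p_i) with p_i = f_i/66:
  p = 16/66 = 0.242424: log2(p) = -2.044394, -p*log2(p) = 0.495611
  p = 1/66 = 0.015152: log2(p) = -6.044394, -p*log2(p) = 0.091582
  p = 11/66 = 0.166667: log2(p) = -2.584963, -p*log2(p) = 0.430827
  p = 20/66 = 0.303030: log2(p) = -1.722466, -p*log2(p) = 0.521959
  p = 12/66 = 0.181818: log2(p) = -2.459432, -p*log2(p) = 0.447169
  p = 6/66 = 0.090909: log2(p) = -3.459432, -p*log2(p) = 0.314494
H = 0.495611 + 0.091582 + 0.430827 + 0.521959 + 0.447169 + 0.314494 = 2.301642

H = 2.3016 bits/symbol


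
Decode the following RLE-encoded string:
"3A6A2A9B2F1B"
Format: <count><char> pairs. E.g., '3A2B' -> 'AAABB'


Expanding each <count><char> pair:
  3A -> 'AAA'
  6A -> 'AAAAAA'
  2A -> 'AA'
  9B -> 'BBBBBBBBB'
  2F -> 'FF'
  1B -> 'B'

Decoded = AAAAAAAAAAABBBBBBBBBFFB


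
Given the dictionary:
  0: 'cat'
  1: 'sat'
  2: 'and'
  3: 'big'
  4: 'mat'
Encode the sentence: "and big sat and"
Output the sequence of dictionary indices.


Look up each word in the dictionary:
  'and' -> 2
  'big' -> 3
  'sat' -> 1
  'and' -> 2

Encoded: [2, 3, 1, 2]


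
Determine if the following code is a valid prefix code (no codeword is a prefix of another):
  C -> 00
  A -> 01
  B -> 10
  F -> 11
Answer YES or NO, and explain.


Checking each pair (does one codeword prefix another?):
  C='00' vs A='01': no prefix
  C='00' vs B='10': no prefix
  C='00' vs F='11': no prefix
  A='01' vs C='00': no prefix
  A='01' vs B='10': no prefix
  A='01' vs F='11': no prefix
  B='10' vs C='00': no prefix
  B='10' vs A='01': no prefix
  B='10' vs F='11': no prefix
  F='11' vs C='00': no prefix
  F='11' vs A='01': no prefix
  F='11' vs B='10': no prefix
No violation found over all pairs.

YES -- this is a valid prefix code. No codeword is a prefix of any other codeword.


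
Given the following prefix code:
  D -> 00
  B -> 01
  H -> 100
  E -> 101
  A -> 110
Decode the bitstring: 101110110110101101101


Decoding step by step:
Bits 101 -> E
Bits 110 -> A
Bits 110 -> A
Bits 110 -> A
Bits 101 -> E
Bits 101 -> E
Bits 101 -> E


Decoded message: EAAAEEE


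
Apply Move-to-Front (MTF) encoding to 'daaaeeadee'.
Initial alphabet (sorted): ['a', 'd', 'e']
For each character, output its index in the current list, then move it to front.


MTF encoding:
'd': index 1 in ['a', 'd', 'e'] -> ['d', 'a', 'e']
'a': index 1 in ['d', 'a', 'e'] -> ['a', 'd', 'e']
'a': index 0 in ['a', 'd', 'e'] -> ['a', 'd', 'e']
'a': index 0 in ['a', 'd', 'e'] -> ['a', 'd', 'e']
'e': index 2 in ['a', 'd', 'e'] -> ['e', 'a', 'd']
'e': index 0 in ['e', 'a', 'd'] -> ['e', 'a', 'd']
'a': index 1 in ['e', 'a', 'd'] -> ['a', 'e', 'd']
'd': index 2 in ['a', 'e', 'd'] -> ['d', 'a', 'e']
'e': index 2 in ['d', 'a', 'e'] -> ['e', 'd', 'a']
'e': index 0 in ['e', 'd', 'a'] -> ['e', 'd', 'a']


Output: [1, 1, 0, 0, 2, 0, 1, 2, 2, 0]


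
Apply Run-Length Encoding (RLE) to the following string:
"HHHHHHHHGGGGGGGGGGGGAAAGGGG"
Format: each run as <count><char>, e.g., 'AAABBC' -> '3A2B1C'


Scanning runs left to right:
  i=0: run of 'H' x 8 -> '8H'
  i=8: run of 'G' x 12 -> '12G'
  i=20: run of 'A' x 3 -> '3A'
  i=23: run of 'G' x 4 -> '4G'

RLE = 8H12G3A4G


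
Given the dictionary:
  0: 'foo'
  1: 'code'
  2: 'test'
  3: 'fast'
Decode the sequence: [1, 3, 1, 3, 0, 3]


Look up each index in the dictionary:
  1 -> 'code'
  3 -> 'fast'
  1 -> 'code'
  3 -> 'fast'
  0 -> 'foo'
  3 -> 'fast'

Decoded: "code fast code fast foo fast"


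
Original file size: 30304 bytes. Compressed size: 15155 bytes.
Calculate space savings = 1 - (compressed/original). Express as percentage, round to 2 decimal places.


ratio = compressed/original = 15155/30304 = 0.500099
savings = 1 - ratio = 1 - 0.500099 = 0.499901
as a percentage: 0.499901 * 100 = 49.99%

Space savings = 1 - 15155/30304 = 49.99%


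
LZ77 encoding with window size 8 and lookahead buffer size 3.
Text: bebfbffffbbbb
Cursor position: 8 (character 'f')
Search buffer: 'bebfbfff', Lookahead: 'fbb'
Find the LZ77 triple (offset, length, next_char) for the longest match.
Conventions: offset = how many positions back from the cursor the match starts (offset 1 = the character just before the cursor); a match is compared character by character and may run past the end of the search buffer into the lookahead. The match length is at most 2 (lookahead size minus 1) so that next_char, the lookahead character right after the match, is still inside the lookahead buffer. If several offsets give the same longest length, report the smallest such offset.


Try each offset into the search buffer:
  offset=1 (pos 7, char 'f'): match length 1
  offset=2 (pos 6, char 'f'): match length 1
  offset=3 (pos 5, char 'f'): match length 1
  offset=4 (pos 4, char 'b'): match length 0
  offset=5 (pos 3, char 'f'): match length 2
  offset=6 (pos 2, char 'b'): match length 0
  offset=7 (pos 1, char 'e'): match length 0
  offset=8 (pos 0, char 'b'): match length 0
Longest match has length 2 at offset 5.
next_char = character at position 8 + 2 = 10 -> 'b'

Best match: offset=5, length=2 (matching 'fb' starting at position 3)
LZ77 triple: (5, 2, 'b')


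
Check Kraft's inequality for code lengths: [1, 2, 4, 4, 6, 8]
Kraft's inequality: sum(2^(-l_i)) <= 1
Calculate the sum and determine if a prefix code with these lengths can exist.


Sum = 2^(-1) + 2^(-2) + 2^(-4) + 2^(-4) + 2^(-6) + 2^(-8)
    = 0.5 + 0.25 + 0.0625 + 0.0625 + 0.015625 + 0.00390625
    = 229/256 = 0.89453125
Since 0.89453125 <= 1, Kraft's inequality IS satisfied.
A prefix code with these lengths CAN exist.

Kraft sum = 0.89453125. Satisfied.


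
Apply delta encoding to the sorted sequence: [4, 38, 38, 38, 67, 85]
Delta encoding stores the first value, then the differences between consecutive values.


First value: 4
Deltas:
  38 - 4 = 34
  38 - 38 = 0
  38 - 38 = 0
  67 - 38 = 29
  85 - 67 = 18


Delta encoded: [4, 34, 0, 0, 29, 18]


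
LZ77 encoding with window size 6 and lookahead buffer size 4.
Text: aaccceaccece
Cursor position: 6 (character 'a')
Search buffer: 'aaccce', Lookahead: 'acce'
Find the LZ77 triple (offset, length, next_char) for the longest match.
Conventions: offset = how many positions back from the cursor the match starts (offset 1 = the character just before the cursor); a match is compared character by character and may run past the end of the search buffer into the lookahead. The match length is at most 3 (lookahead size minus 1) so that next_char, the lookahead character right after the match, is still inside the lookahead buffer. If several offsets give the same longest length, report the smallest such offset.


Try each offset into the search buffer:
  offset=1 (pos 5, char 'e'): match length 0
  offset=2 (pos 4, char 'c'): match length 0
  offset=3 (pos 3, char 'c'): match length 0
  offset=4 (pos 2, char 'c'): match length 0
  offset=5 (pos 1, char 'a'): match length 3
  offset=6 (pos 0, char 'a'): match length 1
Longest match has length 3 at offset 5.
next_char = character at position 6 + 3 = 9 -> 'e'

Best match: offset=5, length=3 (matching 'acc' starting at position 1)
LZ77 triple: (5, 3, 'e')


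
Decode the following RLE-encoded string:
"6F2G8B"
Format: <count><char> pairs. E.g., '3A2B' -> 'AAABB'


Expanding each <count><char> pair:
  6F -> 'FFFFFF'
  2G -> 'GG'
  8B -> 'BBBBBBBB'

Decoded = FFFFFFGGBBBBBBBB


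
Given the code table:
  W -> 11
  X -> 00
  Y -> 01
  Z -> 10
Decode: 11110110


Decoding:
11 -> W
11 -> W
01 -> Y
10 -> Z


Result: WWYZ


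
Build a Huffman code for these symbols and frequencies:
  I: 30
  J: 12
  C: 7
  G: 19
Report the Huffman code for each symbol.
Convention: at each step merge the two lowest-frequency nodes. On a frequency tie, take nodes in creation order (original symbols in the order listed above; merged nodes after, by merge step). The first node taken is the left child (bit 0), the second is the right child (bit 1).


Huffman tree construction:
Step 1: Merge C(7) + J(12) = 19
Step 2: Merge G(19) + (C+J)(19) = 38
Step 3: Merge I(30) + (G+(C+J))(38) = 68
Read each symbol's code off the tree from the root (left child = 0, right child = 1).

Codes:
  I: 0 (length 1)
  J: 111 (length 3)
  C: 110 (length 3)
  G: 10 (length 2)
Average code length: 125/68 = 1.8382 bits/symbol


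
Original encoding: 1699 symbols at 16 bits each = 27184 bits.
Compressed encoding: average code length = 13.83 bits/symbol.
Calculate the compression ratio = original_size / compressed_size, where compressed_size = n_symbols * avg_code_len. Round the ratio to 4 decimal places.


original_size = n_symbols * orig_bits = 1699 * 16 = 27184 bits
compressed_size = n_symbols * avg_code_len = 1699 * 13.83 = 23497.17 bits
ratio = original_size / compressed_size = 27184 / 23497.17 = 1.1569

Compression ratio = 1.1569


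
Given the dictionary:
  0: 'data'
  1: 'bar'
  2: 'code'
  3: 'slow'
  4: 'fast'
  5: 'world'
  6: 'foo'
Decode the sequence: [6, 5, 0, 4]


Look up each index in the dictionary:
  6 -> 'foo'
  5 -> 'world'
  0 -> 'data'
  4 -> 'fast'

Decoded: "foo world data fast"


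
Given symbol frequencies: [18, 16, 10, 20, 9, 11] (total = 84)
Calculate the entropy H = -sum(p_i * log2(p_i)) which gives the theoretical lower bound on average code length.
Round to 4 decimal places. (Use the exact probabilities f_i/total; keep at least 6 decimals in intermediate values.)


Per-symbol terms -p_i * log2(p_i) with p_i = f_i/84:
  p = 18/84 = 0.214286: log2(p) = -2.222392, -p*log2(p) = 0.476227
  p = 16/84 = 0.190476: log2(p) = -2.392317, -p*log2(p) = 0.455680
  p = 10/84 = 0.119048: log2(p) = -3.070389, -p*log2(p) = 0.365523
  p = 20/84 = 0.238095: log2(p) = -2.070389, -p*log2(p) = 0.492950
  p = 9/84 = 0.107143: log2(p) = -3.222392, -p*log2(p) = 0.345256
  p = 11/84 = 0.130952: log2(p) = -2.932886, -p*log2(p) = 0.384068
H = 0.476227 + 0.455680 + 0.365523 + 0.492950 + 0.345256 + 0.384068 = 2.519704

H = 2.5197 bits/symbol


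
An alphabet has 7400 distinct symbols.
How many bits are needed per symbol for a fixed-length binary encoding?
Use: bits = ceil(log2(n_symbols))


log2(7400) = 12.8533
Bracket: 2^12 = 4096 < 7400 <= 2^13 = 8192
So ceil(log2(7400)) = 13

bits = ceil(log2(7400)) = ceil(12.8533) = 13 bits


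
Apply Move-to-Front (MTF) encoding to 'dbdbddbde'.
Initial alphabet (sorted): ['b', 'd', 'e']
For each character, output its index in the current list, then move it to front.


MTF encoding:
'd': index 1 in ['b', 'd', 'e'] -> ['d', 'b', 'e']
'b': index 1 in ['d', 'b', 'e'] -> ['b', 'd', 'e']
'd': index 1 in ['b', 'd', 'e'] -> ['d', 'b', 'e']
'b': index 1 in ['d', 'b', 'e'] -> ['b', 'd', 'e']
'd': index 1 in ['b', 'd', 'e'] -> ['d', 'b', 'e']
'd': index 0 in ['d', 'b', 'e'] -> ['d', 'b', 'e']
'b': index 1 in ['d', 'b', 'e'] -> ['b', 'd', 'e']
'd': index 1 in ['b', 'd', 'e'] -> ['d', 'b', 'e']
'e': index 2 in ['d', 'b', 'e'] -> ['e', 'd', 'b']


Output: [1, 1, 1, 1, 1, 0, 1, 1, 2]


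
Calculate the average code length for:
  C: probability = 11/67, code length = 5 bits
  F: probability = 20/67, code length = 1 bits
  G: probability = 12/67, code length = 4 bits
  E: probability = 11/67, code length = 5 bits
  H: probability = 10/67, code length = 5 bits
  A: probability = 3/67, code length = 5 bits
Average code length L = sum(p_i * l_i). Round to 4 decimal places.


Weighted contributions p_i * l_i:
  C: (11/67) * 5 = 55/67
  F: (20/67) * 1 = 20/67
  G: (12/67) * 4 = 48/67
  E: (11/67) * 5 = 55/67
  H: (10/67) * 5 = 50/67
  A: (3/67) * 5 = 15/67
Sum = (55 + 20 + 48 + 55 + 50 + 15)/67 = 243/67

L = 243/67 = 3.6269 bits/symbol


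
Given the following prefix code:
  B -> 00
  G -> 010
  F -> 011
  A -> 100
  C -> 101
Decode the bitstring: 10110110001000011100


Decoding step by step:
Bits 101 -> C
Bits 101 -> C
Bits 100 -> A
Bits 010 -> G
Bits 00 -> B
Bits 011 -> F
Bits 100 -> A


Decoded message: CCAGBFA


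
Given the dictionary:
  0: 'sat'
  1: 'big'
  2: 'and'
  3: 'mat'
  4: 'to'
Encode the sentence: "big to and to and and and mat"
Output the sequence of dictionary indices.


Look up each word in the dictionary:
  'big' -> 1
  'to' -> 4
  'and' -> 2
  'to' -> 4
  'and' -> 2
  'and' -> 2
  'and' -> 2
  'mat' -> 3

Encoded: [1, 4, 2, 4, 2, 2, 2, 3]


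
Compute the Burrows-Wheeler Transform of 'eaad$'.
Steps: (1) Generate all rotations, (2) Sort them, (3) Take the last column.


Rotations (sorted):
  0: $eaad -> last char: d
  1: aad$e -> last char: e
  2: ad$ea -> last char: a
  3: d$eaa -> last char: a
  4: eaad$ -> last char: $


BWT = deaa$


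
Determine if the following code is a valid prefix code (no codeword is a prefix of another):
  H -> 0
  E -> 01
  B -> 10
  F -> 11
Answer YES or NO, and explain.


Checking each pair (does one codeword prefix another?):
  H='0' vs E='01': prefix -- VIOLATION

NO -- this is NOT a valid prefix code. H (0) is a prefix of E (01).


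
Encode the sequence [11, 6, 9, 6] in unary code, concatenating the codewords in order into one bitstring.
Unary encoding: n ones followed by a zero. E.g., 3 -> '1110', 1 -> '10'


Encode each number as n ones followed by a terminating 0:
  11 -> 111111111110 (12 bits)
  6 -> 1111110 (7 bits)
  9 -> 1111111110 (10 bits)
  6 -> 1111110 (7 bits)
Total length = 12 + 7 + 10 + 7 = 36 bits.

Unary([11, 6, 9, 6]) = 111111111110111111011111111101111110 (36 bits)


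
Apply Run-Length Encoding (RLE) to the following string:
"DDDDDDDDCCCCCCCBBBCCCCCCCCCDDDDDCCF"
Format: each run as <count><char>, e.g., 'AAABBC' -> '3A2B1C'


Scanning runs left to right:
  i=0: run of 'D' x 8 -> '8D'
  i=8: run of 'C' x 7 -> '7C'
  i=15: run of 'B' x 3 -> '3B'
  i=18: run of 'C' x 9 -> '9C'
  i=27: run of 'D' x 5 -> '5D'
  i=32: run of 'C' x 2 -> '2C'
  i=34: run of 'F' x 1 -> '1F'

RLE = 8D7C3B9C5D2C1F


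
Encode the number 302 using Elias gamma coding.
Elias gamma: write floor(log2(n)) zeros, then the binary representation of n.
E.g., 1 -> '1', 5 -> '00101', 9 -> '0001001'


num_bits = floor(log2(302)) + 1 = 9
leading_zeros = num_bits - 1 = 8
binary(302) = 100101110

Elias gamma(302) = '00000000' + '100101110' = 00000000100101110 (17 bits)


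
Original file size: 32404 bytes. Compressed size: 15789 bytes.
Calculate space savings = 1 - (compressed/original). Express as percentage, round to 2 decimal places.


ratio = compressed/original = 15789/32404 = 0.487255
savings = 1 - ratio = 1 - 0.487255 = 0.512745
as a percentage: 0.512745 * 100 = 51.27%

Space savings = 1 - 15789/32404 = 51.27%


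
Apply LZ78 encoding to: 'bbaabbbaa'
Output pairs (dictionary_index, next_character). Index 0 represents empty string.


LZ78 encoding steps:
Dictionary: {0: ''}
Step 1: w='' (idx 0), next='b' -> output (0, 'b'), add 'b' as idx 1
Step 2: w='b' (idx 1), next='a' -> output (1, 'a'), add 'ba' as idx 2
Step 3: w='' (idx 0), next='a' -> output (0, 'a'), add 'a' as idx 3
Step 4: w='b' (idx 1), next='b' -> output (1, 'b'), add 'bb' as idx 4
Step 5: w='ba' (idx 2), next='a' -> output (2, 'a'), add 'baa' as idx 5


Encoded: [(0, 'b'), (1, 'a'), (0, 'a'), (1, 'b'), (2, 'a')]


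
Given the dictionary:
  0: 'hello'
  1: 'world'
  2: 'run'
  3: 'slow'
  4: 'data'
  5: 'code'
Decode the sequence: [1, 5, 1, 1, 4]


Look up each index in the dictionary:
  1 -> 'world'
  5 -> 'code'
  1 -> 'world'
  1 -> 'world'
  4 -> 'data'

Decoded: "world code world world data"


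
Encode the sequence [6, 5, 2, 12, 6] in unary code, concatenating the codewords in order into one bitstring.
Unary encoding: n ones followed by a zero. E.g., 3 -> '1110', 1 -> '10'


Encode each number as n ones followed by a terminating 0:
  6 -> 1111110 (7 bits)
  5 -> 111110 (6 bits)
  2 -> 110 (3 bits)
  12 -> 1111111111110 (13 bits)
  6 -> 1111110 (7 bits)
Total length = 7 + 6 + 3 + 13 + 7 = 36 bits.

Unary([6, 5, 2, 12, 6]) = 111111011111011011111111111101111110 (36 bits)


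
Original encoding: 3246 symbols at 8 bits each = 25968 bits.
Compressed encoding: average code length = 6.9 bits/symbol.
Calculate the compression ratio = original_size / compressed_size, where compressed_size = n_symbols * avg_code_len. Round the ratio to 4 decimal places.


original_size = n_symbols * orig_bits = 3246 * 8 = 25968 bits
compressed_size = n_symbols * avg_code_len = 3246 * 6.9 = 22397.4 bits
ratio = original_size / compressed_size = 25968 / 22397.4 = 1.1594

Compression ratio = 1.1594


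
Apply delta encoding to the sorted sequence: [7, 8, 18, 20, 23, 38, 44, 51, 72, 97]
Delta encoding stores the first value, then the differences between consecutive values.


First value: 7
Deltas:
  8 - 7 = 1
  18 - 8 = 10
  20 - 18 = 2
  23 - 20 = 3
  38 - 23 = 15
  44 - 38 = 6
  51 - 44 = 7
  72 - 51 = 21
  97 - 72 = 25


Delta encoded: [7, 1, 10, 2, 3, 15, 6, 7, 21, 25]


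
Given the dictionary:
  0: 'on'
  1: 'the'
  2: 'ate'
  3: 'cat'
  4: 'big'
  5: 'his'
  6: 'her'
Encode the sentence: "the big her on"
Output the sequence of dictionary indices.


Look up each word in the dictionary:
  'the' -> 1
  'big' -> 4
  'her' -> 6
  'on' -> 0

Encoded: [1, 4, 6, 0]


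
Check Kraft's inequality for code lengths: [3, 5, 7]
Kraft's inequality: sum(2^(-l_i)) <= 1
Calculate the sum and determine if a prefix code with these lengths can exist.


Sum = 2^(-3) + 2^(-5) + 2^(-7)
    = 0.125 + 0.03125 + 0.0078125
    = 21/128 = 0.1640625
Since 0.1640625 <= 1, Kraft's inequality IS satisfied.
A prefix code with these lengths CAN exist.

Kraft sum = 0.1640625. Satisfied.


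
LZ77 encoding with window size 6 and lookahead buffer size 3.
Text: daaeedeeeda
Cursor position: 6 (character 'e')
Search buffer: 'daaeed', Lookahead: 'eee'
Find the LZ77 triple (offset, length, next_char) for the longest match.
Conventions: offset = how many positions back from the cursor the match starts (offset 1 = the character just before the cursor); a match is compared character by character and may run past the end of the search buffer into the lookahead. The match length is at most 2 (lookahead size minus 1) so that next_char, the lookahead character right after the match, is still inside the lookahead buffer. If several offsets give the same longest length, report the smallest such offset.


Try each offset into the search buffer:
  offset=1 (pos 5, char 'd'): match length 0
  offset=2 (pos 4, char 'e'): match length 1
  offset=3 (pos 3, char 'e'): match length 2
  offset=4 (pos 2, char 'a'): match length 0
  offset=5 (pos 1, char 'a'): match length 0
  offset=6 (pos 0, char 'd'): match length 0
Longest match has length 2 at offset 3.
next_char = character at position 6 + 2 = 8 -> 'e'

Best match: offset=3, length=2 (matching 'ee' starting at position 3)
LZ77 triple: (3, 2, 'e')


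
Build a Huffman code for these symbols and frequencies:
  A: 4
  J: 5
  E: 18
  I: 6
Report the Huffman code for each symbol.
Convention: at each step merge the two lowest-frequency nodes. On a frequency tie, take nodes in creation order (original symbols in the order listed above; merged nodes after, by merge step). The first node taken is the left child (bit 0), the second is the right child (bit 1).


Huffman tree construction:
Step 1: Merge A(4) + J(5) = 9
Step 2: Merge I(6) + (A+J)(9) = 15
Step 3: Merge (I+(A+J))(15) + E(18) = 33
Read each symbol's code off the tree from the root (left child = 0, right child = 1).

Codes:
  A: 010 (length 3)
  J: 011 (length 3)
  E: 1 (length 1)
  I: 00 (length 2)
Average code length: 57/33 = 1.7273 bits/symbol


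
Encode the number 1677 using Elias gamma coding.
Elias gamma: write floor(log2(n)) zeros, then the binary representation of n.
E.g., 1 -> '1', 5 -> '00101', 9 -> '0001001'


num_bits = floor(log2(1677)) + 1 = 11
leading_zeros = num_bits - 1 = 10
binary(1677) = 11010001101

Elias gamma(1677) = '0000000000' + '11010001101' = 000000000011010001101 (21 bits)


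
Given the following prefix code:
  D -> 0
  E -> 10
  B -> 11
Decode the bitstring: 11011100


Decoding step by step:
Bits 11 -> B
Bits 0 -> D
Bits 11 -> B
Bits 10 -> E
Bits 0 -> D


Decoded message: BDBED


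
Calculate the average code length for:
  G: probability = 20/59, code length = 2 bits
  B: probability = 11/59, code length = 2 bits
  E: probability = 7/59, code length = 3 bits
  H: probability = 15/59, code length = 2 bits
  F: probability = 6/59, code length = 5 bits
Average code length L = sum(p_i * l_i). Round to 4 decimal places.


Weighted contributions p_i * l_i:
  G: (20/59) * 2 = 40/59
  B: (11/59) * 2 = 22/59
  E: (7/59) * 3 = 21/59
  H: (15/59) * 2 = 30/59
  F: (6/59) * 5 = 30/59
Sum = (40 + 22 + 21 + 30 + 30)/59 = 143/59

L = 143/59 = 2.4237 bits/symbol


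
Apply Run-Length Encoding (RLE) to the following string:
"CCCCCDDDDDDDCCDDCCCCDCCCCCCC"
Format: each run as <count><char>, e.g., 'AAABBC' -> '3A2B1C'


Scanning runs left to right:
  i=0: run of 'C' x 5 -> '5C'
  i=5: run of 'D' x 7 -> '7D'
  i=12: run of 'C' x 2 -> '2C'
  i=14: run of 'D' x 2 -> '2D'
  i=16: run of 'C' x 4 -> '4C'
  i=20: run of 'D' x 1 -> '1D'
  i=21: run of 'C' x 7 -> '7C'

RLE = 5C7D2C2D4C1D7C


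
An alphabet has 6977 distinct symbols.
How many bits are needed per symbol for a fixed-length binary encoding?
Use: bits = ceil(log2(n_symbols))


log2(6977) = 12.7684
Bracket: 2^12 = 4096 < 6977 <= 2^13 = 8192
So ceil(log2(6977)) = 13

bits = ceil(log2(6977)) = ceil(12.7684) = 13 bits


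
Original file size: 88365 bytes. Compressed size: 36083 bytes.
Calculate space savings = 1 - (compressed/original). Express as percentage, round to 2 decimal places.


ratio = compressed/original = 36083/88365 = 0.40834
savings = 1 - ratio = 1 - 0.40834 = 0.59166
as a percentage: 0.59166 * 100 = 59.17%

Space savings = 1 - 36083/88365 = 59.17%


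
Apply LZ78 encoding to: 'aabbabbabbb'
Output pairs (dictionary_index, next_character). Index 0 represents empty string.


LZ78 encoding steps:
Dictionary: {0: ''}
Step 1: w='' (idx 0), next='a' -> output (0, 'a'), add 'a' as idx 1
Step 2: w='a' (idx 1), next='b' -> output (1, 'b'), add 'ab' as idx 2
Step 3: w='' (idx 0), next='b' -> output (0, 'b'), add 'b' as idx 3
Step 4: w='ab' (idx 2), next='b' -> output (2, 'b'), add 'abb' as idx 4
Step 5: w='abb' (idx 4), next='b' -> output (4, 'b'), add 'abbb' as idx 5


Encoded: [(0, 'a'), (1, 'b'), (0, 'b'), (2, 'b'), (4, 'b')]


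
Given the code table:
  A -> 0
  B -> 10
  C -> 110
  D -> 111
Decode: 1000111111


Decoding:
10 -> B
0 -> A
0 -> A
111 -> D
111 -> D


Result: BAADD


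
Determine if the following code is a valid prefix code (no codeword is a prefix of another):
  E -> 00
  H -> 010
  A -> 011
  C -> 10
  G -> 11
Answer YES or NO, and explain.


Checking each pair (does one codeword prefix another?):
  E='00' vs H='010': no prefix
  E='00' vs A='011': no prefix
  E='00' vs C='10': no prefix
  E='00' vs G='11': no prefix
  H='010' vs E='00': no prefix
  H='010' vs A='011': no prefix
  H='010' vs C='10': no prefix
  H='010' vs G='11': no prefix
  A='011' vs E='00': no prefix
  A='011' vs H='010': no prefix
  A='011' vs C='10': no prefix
  A='011' vs G='11': no prefix
  C='10' vs E='00': no prefix
  C='10' vs H='010': no prefix
  C='10' vs A='011': no prefix
  C='10' vs G='11': no prefix
  G='11' vs E='00': no prefix
  G='11' vs H='010': no prefix
  G='11' vs A='011': no prefix
  G='11' vs C='10': no prefix
No violation found over all pairs.

YES -- this is a valid prefix code. No codeword is a prefix of any other codeword.


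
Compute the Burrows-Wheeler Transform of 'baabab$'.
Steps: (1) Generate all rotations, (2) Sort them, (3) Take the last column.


Rotations (sorted):
  0: $baabab -> last char: b
  1: aabab$b -> last char: b
  2: ab$baab -> last char: b
  3: abab$ba -> last char: a
  4: b$baaba -> last char: a
  5: baabab$ -> last char: $
  6: bab$baa -> last char: a


BWT = bbbaa$a


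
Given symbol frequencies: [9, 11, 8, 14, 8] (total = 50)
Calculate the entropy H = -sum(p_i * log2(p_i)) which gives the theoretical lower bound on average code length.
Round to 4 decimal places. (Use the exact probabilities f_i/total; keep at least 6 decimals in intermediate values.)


Per-symbol terms -p_i * log2(p_i) with p_i = f_i/50:
  p = 9/50 = 0.180000: log2(p) = -2.473931, -p*log2(p) = 0.445308
  p = 11/50 = 0.220000: log2(p) = -2.184425, -p*log2(p) = 0.480573
  p = 8/50 = 0.160000: log2(p) = -2.643856, -p*log2(p) = 0.423017
  p = 14/50 = 0.280000: log2(p) = -1.836501, -p*log2(p) = 0.514220
  p = 8/50 = 0.160000: log2(p) = -2.643856, -p*log2(p) = 0.423017
H = 0.445308 + 0.480573 + 0.423017 + 0.514220 + 0.423017 = 2.286135

H = 2.2861 bits/symbol


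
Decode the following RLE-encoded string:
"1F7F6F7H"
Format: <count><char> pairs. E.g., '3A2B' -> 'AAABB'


Expanding each <count><char> pair:
  1F -> 'F'
  7F -> 'FFFFFFF'
  6F -> 'FFFFFF'
  7H -> 'HHHHHHH'

Decoded = FFFFFFFFFFFFFFHHHHHHH


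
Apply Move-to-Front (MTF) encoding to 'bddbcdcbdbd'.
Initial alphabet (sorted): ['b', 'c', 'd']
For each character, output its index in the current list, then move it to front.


MTF encoding:
'b': index 0 in ['b', 'c', 'd'] -> ['b', 'c', 'd']
'd': index 2 in ['b', 'c', 'd'] -> ['d', 'b', 'c']
'd': index 0 in ['d', 'b', 'c'] -> ['d', 'b', 'c']
'b': index 1 in ['d', 'b', 'c'] -> ['b', 'd', 'c']
'c': index 2 in ['b', 'd', 'c'] -> ['c', 'b', 'd']
'd': index 2 in ['c', 'b', 'd'] -> ['d', 'c', 'b']
'c': index 1 in ['d', 'c', 'b'] -> ['c', 'd', 'b']
'b': index 2 in ['c', 'd', 'b'] -> ['b', 'c', 'd']
'd': index 2 in ['b', 'c', 'd'] -> ['d', 'b', 'c']
'b': index 1 in ['d', 'b', 'c'] -> ['b', 'd', 'c']
'd': index 1 in ['b', 'd', 'c'] -> ['d', 'b', 'c']


Output: [0, 2, 0, 1, 2, 2, 1, 2, 2, 1, 1]


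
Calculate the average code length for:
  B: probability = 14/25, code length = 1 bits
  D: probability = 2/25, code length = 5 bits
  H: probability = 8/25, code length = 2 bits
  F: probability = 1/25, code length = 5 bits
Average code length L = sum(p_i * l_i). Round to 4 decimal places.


Weighted contributions p_i * l_i:
  B: (14/25) * 1 = 14/25
  D: (2/25) * 5 = 10/25
  H: (8/25) * 2 = 16/25
  F: (1/25) * 5 = 5/25
Sum = (14 + 10 + 16 + 5)/25 = 45/25

L = 45/25 = 1.8000 bits/symbol


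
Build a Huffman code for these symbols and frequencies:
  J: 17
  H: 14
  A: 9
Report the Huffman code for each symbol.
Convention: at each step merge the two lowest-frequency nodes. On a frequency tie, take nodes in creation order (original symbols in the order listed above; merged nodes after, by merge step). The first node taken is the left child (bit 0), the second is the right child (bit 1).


Huffman tree construction:
Step 1: Merge A(9) + H(14) = 23
Step 2: Merge J(17) + (A+H)(23) = 40
Read each symbol's code off the tree from the root (left child = 0, right child = 1).

Codes:
  J: 0 (length 1)
  H: 11 (length 2)
  A: 10 (length 2)
Average code length: 63/40 = 1.5750 bits/symbol
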